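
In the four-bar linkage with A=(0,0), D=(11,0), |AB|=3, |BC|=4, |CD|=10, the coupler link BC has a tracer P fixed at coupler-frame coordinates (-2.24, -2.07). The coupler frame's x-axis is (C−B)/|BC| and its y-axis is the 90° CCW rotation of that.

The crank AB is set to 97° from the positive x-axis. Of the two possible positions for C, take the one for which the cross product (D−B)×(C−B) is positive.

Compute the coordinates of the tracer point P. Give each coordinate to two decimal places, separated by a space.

-0.74 -0.05

A=(0,0), D=(11.00,0)
B = A + 3.00·(cos97°, sin97°) = (-0.3656, 2.9776)
|BD| = 11.7492
circle(B,4.00) ∩ circle(D,10.00): a=2.2999, h=3.2727
  candidates: C₊=(2.6886,5.5606) cross=38.452; C₋=(1.0298,-0.7711) cross=-38.452
  mode + wants cross > 0 → take C=(2.6886,5.5606) (cross=38.452)
ex = (C−B)/|BC| = (0.7636,0.6457); ey = (-0.6457,0.7636)
P = B + -2.24·ex + -2.07·ey = (-0.7393,-0.0494)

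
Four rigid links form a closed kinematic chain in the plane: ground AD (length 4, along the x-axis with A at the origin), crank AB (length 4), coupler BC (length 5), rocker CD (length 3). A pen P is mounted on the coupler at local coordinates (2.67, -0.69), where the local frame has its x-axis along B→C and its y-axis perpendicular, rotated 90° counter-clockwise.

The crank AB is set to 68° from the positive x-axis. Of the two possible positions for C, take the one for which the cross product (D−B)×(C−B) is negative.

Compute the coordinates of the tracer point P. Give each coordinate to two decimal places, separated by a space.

A=(0,0), D=(4.00,0)
B = A + 4.00·(cos68°, sin68°) = (1.4984, 3.7087)
|BD| = 4.4735
circle(B,5.00) ∩ circle(D,3.00): a=4.0251, h=2.9663
  candidates: C₊=(6.2084,2.0305) cross=13.270; C₋=(1.2900,-1.2869) cross=-13.270
  mode - wants cross < 0 → take C=(1.2900,-1.2869) (cross=-13.270)
ex = (C−B)/|BC| = (-0.0417,-0.9991); ey = (0.9991,-0.0417)
P = B + 2.67·ex + -0.69·ey = (0.6978,1.0698)

0.70 1.07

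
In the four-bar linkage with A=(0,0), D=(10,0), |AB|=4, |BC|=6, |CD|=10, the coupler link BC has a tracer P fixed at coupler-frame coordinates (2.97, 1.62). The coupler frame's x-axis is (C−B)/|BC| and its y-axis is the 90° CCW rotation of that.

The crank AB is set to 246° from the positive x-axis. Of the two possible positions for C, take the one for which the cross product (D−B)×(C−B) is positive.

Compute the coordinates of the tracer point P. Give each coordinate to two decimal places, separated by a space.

A=(0,0), D=(10.00,0)
B = A + 4.00·(cos246°, sin246°) = (-1.6269, -3.6542)
|BD| = 12.1877
circle(B,6.00) ∩ circle(D,10.00): a=3.4682, h=4.8961
  candidates: C₊=(0.2137,2.0565) cross=59.672; C₋=(3.1497,-7.2851) cross=-59.672
  mode + wants cross > 0 → take C=(0.2137,2.0565) (cross=59.672)
ex = (C−B)/|BC| = (0.3068,0.9518); ey = (-0.9518,0.3068)
P = B + 2.97·ex + 1.62·ey = (-2.2577,-0.3304)

-2.26 -0.33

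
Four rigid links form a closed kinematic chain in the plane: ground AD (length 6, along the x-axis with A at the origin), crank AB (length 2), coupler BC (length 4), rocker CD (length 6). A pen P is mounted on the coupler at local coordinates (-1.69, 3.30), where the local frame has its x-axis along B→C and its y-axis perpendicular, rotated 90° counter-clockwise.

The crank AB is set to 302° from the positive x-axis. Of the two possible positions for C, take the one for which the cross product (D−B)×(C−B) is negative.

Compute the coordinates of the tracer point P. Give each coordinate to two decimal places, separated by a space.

3.13 1.38

A=(0,0), D=(6.00,0)
B = A + 2.00·(cos302°, sin302°) = (1.0598, -1.6961)
|BD| = 5.2232
circle(B,4.00) ∩ circle(D,6.00): a=0.6971, h=3.9388
  candidates: C₊=(0.4401,2.2556) cross=20.573; C₋=(2.9982,-5.1951) cross=-20.573
  mode - wants cross < 0 → take C=(2.9982,-5.1951) (cross=-20.573)
ex = (C−B)/|BC| = (0.4846,-0.8747); ey = (0.8747,0.4846)
P = B + -1.69·ex + 3.30·ey = (3.1276,1.3813)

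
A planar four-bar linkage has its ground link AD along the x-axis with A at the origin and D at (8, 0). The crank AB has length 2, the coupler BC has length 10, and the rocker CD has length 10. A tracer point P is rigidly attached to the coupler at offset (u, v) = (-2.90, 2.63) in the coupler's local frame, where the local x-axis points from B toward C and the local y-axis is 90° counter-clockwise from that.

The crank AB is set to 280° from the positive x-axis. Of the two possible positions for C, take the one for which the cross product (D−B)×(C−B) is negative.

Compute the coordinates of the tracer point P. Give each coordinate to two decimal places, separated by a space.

0.65 1.93

A=(0,0), D=(8.00,0)
B = A + 2.00·(cos280°, sin280°) = (0.3473, -1.9696)
|BD| = 7.9021
circle(B,10.00) ∩ circle(D,10.00): a=3.9511, h=9.1864
  candidates: C₊=(1.8839,7.9116) cross=72.592; C₋=(6.4634,-9.8812) cross=-72.592
  mode - wants cross < 0 → take C=(6.4634,-9.8812) (cross=-72.592)
ex = (C−B)/|BC| = (0.6116,-0.7912); ey = (0.7912,0.6116)
P = B + -2.90·ex + 2.63·ey = (0.6544,1.9333)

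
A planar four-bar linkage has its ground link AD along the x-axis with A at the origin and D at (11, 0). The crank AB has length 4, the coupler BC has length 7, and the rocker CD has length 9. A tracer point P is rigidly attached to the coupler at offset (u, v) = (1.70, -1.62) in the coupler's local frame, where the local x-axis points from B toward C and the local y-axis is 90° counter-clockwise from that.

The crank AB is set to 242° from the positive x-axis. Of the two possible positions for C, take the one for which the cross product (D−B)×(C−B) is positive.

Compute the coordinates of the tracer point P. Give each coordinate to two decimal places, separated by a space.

A=(0,0), D=(11.00,0)
B = A + 4.00·(cos242°, sin242°) = (-1.8779, -3.5318)
|BD| = 13.3534
circle(B,7.00) ∩ circle(D,9.00): a=5.4785, h=4.3573
  candidates: C₊=(2.2531,2.1193) cross=58.185; C₋=(4.5580,-6.2849) cross=-58.185
  mode + wants cross > 0 → take C=(2.2531,2.1193) (cross=58.185)
ex = (C−B)/|BC| = (0.5901,0.8073); ey = (-0.8073,0.5901)
P = B + 1.70·ex + -1.62·ey = (0.4332,-3.1154)

0.43 -3.12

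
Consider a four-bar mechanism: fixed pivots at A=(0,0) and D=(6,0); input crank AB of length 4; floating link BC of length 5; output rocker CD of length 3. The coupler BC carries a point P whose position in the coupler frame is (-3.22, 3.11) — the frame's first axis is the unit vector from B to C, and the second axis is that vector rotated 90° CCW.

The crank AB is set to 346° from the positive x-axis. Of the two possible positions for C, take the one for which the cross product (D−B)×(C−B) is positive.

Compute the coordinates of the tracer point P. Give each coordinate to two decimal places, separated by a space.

A=(0,0), D=(6.00,0)
B = A + 4.00·(cos346°, sin346°) = (3.8812, -0.9677)
|BD| = 2.3293
circle(B,5.00) ∩ circle(D,3.00): a=4.5991, h=1.9616
  candidates: C₊=(7.2497,2.7273) cross=4.569; C₋=(8.8796,-0.8414) cross=-4.569
  mode + wants cross > 0 → take C=(7.2497,2.7273) (cross=4.569)
ex = (C−B)/|BC| = (0.6737,0.7390); ey = (-0.7390,0.6737)
P = B + -3.22·ex + 3.11·ey = (-0.5864,-1.2520)

-0.59 -1.25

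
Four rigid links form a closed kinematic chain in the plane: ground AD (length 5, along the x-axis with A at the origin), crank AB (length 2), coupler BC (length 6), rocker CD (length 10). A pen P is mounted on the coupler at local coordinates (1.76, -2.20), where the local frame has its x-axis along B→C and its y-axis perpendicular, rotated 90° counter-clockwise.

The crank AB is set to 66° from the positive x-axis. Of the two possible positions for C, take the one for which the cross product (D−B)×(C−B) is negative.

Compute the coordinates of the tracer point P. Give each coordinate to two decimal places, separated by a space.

A=(0,0), D=(5.00,0)
B = A + 2.00·(cos66°, sin66°) = (0.8135, 1.8271)
|BD| = 4.5679
circle(B,6.00) ∩ circle(D,10.00): a=-4.7216, h=3.7023
  candidates: C₊=(-2.0331,7.1089) cross=16.911; C₋=(-4.9948,0.3224) cross=-16.911
  mode - wants cross < 0 → take C=(-4.9948,0.3224) (cross=-16.911)
ex = (C−B)/|BC| = (-0.9680,-0.2508); ey = (0.2508,-0.9680)
P = B + 1.76·ex + -2.20·ey = (-1.4420,3.5154)

-1.44 3.52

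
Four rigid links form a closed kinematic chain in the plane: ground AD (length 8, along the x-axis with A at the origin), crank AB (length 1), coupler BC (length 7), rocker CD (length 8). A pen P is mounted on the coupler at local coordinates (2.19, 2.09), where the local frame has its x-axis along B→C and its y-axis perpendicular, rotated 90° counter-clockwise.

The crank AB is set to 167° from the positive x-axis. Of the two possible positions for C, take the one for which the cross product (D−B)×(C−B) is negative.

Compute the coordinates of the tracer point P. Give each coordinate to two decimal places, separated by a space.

A=(0,0), D=(8.00,0)
B = A + 1.00·(cos167°, sin167°) = (-0.9744, 0.2250)
|BD| = 8.9772
circle(B,7.00) ∩ circle(D,8.00): a=3.6531, h=5.9711
  candidates: C₊=(2.8273,6.1027) cross=53.604; C₋=(2.5280,-5.8359) cross=-53.604
  mode - wants cross < 0 → take C=(2.5280,-5.8359) (cross=-53.604)
ex = (C−B)/|BC| = (0.5003,-0.8658); ey = (0.8658,0.5003)
P = B + 2.19·ex + 2.09·ey = (1.9310,-0.6255)

1.93 -0.63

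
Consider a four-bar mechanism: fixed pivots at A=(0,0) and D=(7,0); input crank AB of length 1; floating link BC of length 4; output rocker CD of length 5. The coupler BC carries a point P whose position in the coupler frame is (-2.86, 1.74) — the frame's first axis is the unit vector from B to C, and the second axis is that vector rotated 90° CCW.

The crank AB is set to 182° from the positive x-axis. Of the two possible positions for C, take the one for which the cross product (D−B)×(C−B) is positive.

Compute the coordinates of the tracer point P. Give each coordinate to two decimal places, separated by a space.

A=(0,0), D=(7.00,0)
B = A + 1.00·(cos182°, sin182°) = (-0.9994, -0.0349)
|BD| = 7.9995
circle(B,4.00) ∩ circle(D,5.00): a=3.4372, h=2.0459
  candidates: C₊=(2.4288,2.0260) cross=16.366; C₋=(2.4467,-2.0658) cross=-16.366
  mode + wants cross > 0 → take C=(2.4288,2.0260) (cross=16.366)
ex = (C−B)/|BC| = (0.8571,0.5152); ey = (-0.5152,0.8571)
P = B + -2.86·ex + 1.74·ey = (-4.3471,-0.0171)

-4.35 -0.02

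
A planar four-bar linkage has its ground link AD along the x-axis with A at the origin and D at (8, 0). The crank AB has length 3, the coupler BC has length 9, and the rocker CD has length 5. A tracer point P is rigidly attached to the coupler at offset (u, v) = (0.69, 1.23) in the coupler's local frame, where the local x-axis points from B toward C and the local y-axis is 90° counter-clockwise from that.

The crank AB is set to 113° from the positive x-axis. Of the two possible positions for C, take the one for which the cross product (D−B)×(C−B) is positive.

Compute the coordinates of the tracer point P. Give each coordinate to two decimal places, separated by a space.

-0.81 4.12

A=(0,0), D=(8.00,0)
B = A + 3.00·(cos113°, sin113°) = (-1.1722, 2.7615)
|BD| = 9.5789
circle(B,9.00) ∩ circle(D,5.00): a=7.7125, h=4.6386
  candidates: C₊=(7.5502,4.9797) cross=44.433; C₋=(4.8756,-3.9036) cross=-44.433
  mode + wants cross > 0 → take C=(7.5502,4.9797) (cross=44.433)
ex = (C−B)/|BC| = (0.9692,0.2465); ey = (-0.2465,0.9692)
P = B + 0.69·ex + 1.23·ey = (-0.8066,4.1236)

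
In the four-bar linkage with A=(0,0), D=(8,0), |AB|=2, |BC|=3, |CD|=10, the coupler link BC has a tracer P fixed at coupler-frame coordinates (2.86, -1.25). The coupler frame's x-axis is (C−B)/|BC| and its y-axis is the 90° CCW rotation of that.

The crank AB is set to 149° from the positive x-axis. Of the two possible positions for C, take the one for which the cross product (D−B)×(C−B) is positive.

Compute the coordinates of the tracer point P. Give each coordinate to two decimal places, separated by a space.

A=(0,0), D=(8.00,0)
B = A + 2.00·(cos149°, sin149°) = (-1.7143, 1.0301)
|BD| = 9.7688
circle(B,3.00) ∩ circle(D,10.00): a=0.2267, h=2.9914
  candidates: C₊=(-1.1735,3.9809) cross=29.223; C₋=(-1.8043,-1.9686) cross=-29.223
  mode + wants cross > 0 → take C=(-1.1735,3.9809) (cross=29.223)
ex = (C−B)/|BC| = (0.1803,0.9836); ey = (-0.9836,0.1803)
P = B + 2.86·ex + -1.25·ey = (0.0308,3.6178)

0.03 3.62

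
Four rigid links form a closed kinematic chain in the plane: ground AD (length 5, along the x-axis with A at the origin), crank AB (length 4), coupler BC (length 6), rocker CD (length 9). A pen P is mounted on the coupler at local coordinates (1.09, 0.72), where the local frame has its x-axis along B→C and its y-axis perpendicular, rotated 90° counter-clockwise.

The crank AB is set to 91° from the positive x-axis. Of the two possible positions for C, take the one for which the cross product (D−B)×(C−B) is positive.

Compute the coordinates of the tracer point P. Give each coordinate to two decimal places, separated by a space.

-0.02 5.30

A=(0,0), D=(5.00,0)
B = A + 4.00·(cos91°, sin91°) = (-0.0698, 3.9994)
|BD| = 6.4574
circle(B,6.00) ∩ circle(D,9.00): a=-0.2557, h=5.9946
  candidates: C₊=(3.4422,8.8642) cross=38.709; C₋=(-3.9833,-0.5487) cross=-38.709
  mode + wants cross > 0 → take C=(3.4422,8.8642) (cross=38.709)
ex = (C−B)/|BC| = (0.5853,0.8108); ey = (-0.8108,0.5853)
P = B + 1.09·ex + 0.72·ey = (-0.0156,5.3046)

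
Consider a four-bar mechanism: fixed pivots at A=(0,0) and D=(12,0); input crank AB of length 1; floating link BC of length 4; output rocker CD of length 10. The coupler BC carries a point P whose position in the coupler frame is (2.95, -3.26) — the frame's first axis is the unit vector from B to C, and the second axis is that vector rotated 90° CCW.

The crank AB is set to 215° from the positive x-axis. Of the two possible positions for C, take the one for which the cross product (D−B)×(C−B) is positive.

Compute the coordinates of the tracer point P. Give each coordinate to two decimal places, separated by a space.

A=(0,0), D=(12.00,0)
B = A + 1.00·(cos215°, sin215°) = (-0.8192, -0.5736)
|BD| = 12.8320
circle(B,4.00) ∩ circle(D,10.00): a=3.1429, h=2.4743
  candidates: C₊=(2.2100,2.0387) cross=31.750; C₋=(2.4312,-2.9049) cross=-31.750
  mode + wants cross > 0 → take C=(2.2100,2.0387) (cross=31.750)
ex = (C−B)/|BC| = (0.7573,0.6531); ey = (-0.6531,0.7573)
P = B + 2.95·ex + -3.26·ey = (3.5439,-1.1158)

3.54 -1.12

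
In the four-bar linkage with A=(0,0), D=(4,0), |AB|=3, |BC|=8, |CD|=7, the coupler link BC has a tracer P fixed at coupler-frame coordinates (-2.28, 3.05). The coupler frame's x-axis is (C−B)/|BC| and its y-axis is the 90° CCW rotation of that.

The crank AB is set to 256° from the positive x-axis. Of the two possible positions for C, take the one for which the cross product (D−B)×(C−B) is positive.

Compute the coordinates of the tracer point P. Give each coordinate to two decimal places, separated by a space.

-3.75 -5.22

A=(0,0), D=(4.00,0)
B = A + 3.00·(cos256°, sin256°) = (-0.7258, -2.9109)
|BD| = 5.5503
circle(B,8.00) ∩ circle(D,7.00): a=4.1264, h=6.8537
  candidates: C₊=(-0.8068,5.0887) cross=38.040; C₋=(6.3821,-6.5822) cross=-38.040
  mode + wants cross > 0 → take C=(-0.8068,5.0887) (cross=38.040)
ex = (C−B)/|BC| = (-0.0101,0.9999); ey = (-0.9999,-0.0101)
P = B + -2.28·ex + 3.05·ey = (-3.7525,-5.2217)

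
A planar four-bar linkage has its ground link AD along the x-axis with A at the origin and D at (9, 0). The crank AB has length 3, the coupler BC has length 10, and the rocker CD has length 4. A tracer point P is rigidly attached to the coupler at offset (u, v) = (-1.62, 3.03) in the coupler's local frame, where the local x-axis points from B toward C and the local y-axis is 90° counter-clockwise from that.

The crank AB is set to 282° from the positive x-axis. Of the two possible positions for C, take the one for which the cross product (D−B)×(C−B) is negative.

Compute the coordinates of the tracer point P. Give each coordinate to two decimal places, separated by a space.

A=(0,0), D=(9.00,0)
B = A + 3.00·(cos282°, sin282°) = (0.6237, -2.9344)
|BD| = 8.8754
circle(B,10.00) ∩ circle(D,4.00): a=9.1699, h=3.9891
  candidates: C₊=(7.9590,3.8622) cross=35.405; C₋=(10.5968,-3.6674) cross=-35.405
  mode - wants cross < 0 → take C=(10.5968,-3.6674) (cross=-35.405)
ex = (C−B)/|BC| = (0.9973,-0.0733); ey = (0.0733,0.9973)
P = B + -1.62·ex + 3.03·ey = (-0.7698,0.2062)

-0.77 0.21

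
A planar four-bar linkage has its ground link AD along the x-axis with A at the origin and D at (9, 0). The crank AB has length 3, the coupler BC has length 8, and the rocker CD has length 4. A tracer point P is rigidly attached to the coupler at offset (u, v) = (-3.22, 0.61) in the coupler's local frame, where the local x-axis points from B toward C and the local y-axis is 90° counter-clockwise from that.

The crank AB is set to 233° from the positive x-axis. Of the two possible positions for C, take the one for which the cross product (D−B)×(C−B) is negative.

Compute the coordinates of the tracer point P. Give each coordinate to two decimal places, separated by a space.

A=(0,0), D=(9.00,0)
B = A + 3.00·(cos233°, sin233°) = (-1.8054, -2.3959)
|BD| = 11.0679
circle(B,8.00) ∩ circle(D,4.00): a=7.7024, h=2.1618
  candidates: C₊=(5.2463,1.3820) cross=23.927; C₋=(6.1823,-2.8391) cross=-23.927
  mode - wants cross < 0 → take C=(6.1823,-2.8391) (cross=-23.927)
ex = (C−B)/|BC| = (0.9985,-0.0554); ey = (0.0554,0.9985)
P = B + -3.22·ex + 0.61·ey = (-4.9867,-1.6085)

-4.99 -1.61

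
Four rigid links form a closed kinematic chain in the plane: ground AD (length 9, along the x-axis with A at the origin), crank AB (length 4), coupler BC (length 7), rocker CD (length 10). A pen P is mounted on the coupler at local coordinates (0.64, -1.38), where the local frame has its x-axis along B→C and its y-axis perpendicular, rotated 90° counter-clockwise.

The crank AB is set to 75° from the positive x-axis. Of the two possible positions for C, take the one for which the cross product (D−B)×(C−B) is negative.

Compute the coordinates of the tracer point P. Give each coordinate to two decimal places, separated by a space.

-0.45 3.55

A=(0,0), D=(9.00,0)
B = A + 4.00·(cos75°, sin75°) = (1.0353, 3.8637)
|BD| = 8.8524
circle(B,7.00) ∩ circle(D,10.00): a=1.5456, h=6.8272
  candidates: C₊=(5.4057,9.3317) cross=60.437; C₋=(-0.5539,-2.9535) cross=-60.437
  mode - wants cross < 0 → take C=(-0.5539,-2.9535) (cross=-60.437)
ex = (C−B)/|BC| = (-0.2270,-0.9739); ey = (0.9739,-0.2270)
P = B + 0.64·ex + -1.38·ey = (-0.4540,3.5537)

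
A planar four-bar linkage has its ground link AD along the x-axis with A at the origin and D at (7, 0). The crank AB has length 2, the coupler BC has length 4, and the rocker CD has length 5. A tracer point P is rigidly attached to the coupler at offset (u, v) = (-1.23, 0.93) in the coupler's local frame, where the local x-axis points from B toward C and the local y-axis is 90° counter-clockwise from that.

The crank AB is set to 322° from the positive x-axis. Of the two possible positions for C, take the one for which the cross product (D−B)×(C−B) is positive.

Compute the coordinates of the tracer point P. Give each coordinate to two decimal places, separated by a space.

A=(0,0), D=(7.00,0)
B = A + 2.00·(cos322°, sin322°) = (1.5760, -1.2313)
|BD| = 5.5620
circle(B,4.00) ∩ circle(D,5.00): a=1.9719, h=3.4802
  candidates: C₊=(2.7286,2.5990) cross=19.357; C₋=(4.2695,-4.1886) cross=-19.357
  mode + wants cross > 0 → take C=(2.7286,2.5990) (cross=19.357)
ex = (C−B)/|BC| = (0.2881,0.9576); ey = (-0.9576,0.2881)
P = B + -1.23·ex + 0.93·ey = (0.3311,-2.1412)

0.33 -2.14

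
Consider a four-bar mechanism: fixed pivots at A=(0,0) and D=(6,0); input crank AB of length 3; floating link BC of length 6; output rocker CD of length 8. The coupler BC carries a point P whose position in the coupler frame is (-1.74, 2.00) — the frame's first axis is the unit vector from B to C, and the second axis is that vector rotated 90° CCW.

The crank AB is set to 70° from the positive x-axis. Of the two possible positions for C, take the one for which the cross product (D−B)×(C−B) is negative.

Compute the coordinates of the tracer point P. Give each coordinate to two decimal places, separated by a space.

A=(0,0), D=(6.00,0)
B = A + 3.00·(cos70°, sin70°) = (1.0261, 2.8191)
|BD| = 5.7173
circle(B,6.00) ∩ circle(D,8.00): a=0.4099, h=5.9860
  candidates: C₊=(4.3343,7.8247) cross=34.224; C₋=(-1.5689,-2.5908) cross=-34.224
  mode - wants cross < 0 → take C=(-1.5689,-2.5908) (cross=-34.224)
ex = (C−B)/|BC| = (-0.4325,-0.9016); ey = (0.9016,-0.4325)
P = B + -1.74·ex + 2.00·ey = (3.5819,3.5229)

3.58 3.52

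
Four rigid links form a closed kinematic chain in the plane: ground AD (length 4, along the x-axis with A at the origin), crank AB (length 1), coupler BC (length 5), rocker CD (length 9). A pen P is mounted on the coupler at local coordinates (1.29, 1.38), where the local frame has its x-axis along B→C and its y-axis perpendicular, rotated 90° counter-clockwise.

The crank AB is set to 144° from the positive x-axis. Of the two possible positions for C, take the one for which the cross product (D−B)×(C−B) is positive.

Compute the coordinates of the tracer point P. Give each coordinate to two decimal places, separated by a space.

A=(0,0), D=(4.00,0)
B = A + 1.00·(cos144°, sin144°) = (-0.8090, 0.5878)
|BD| = 4.8448
circle(B,5.00) ∩ circle(D,9.00): a=-3.3570, h=3.7055
  candidates: C₊=(-3.6916,4.6732) cross=17.952; C₋=(-4.5908,-2.6831) cross=-17.952
  mode + wants cross > 0 → take C=(-3.6916,4.6732) (cross=17.952)
ex = (C−B)/|BC| = (-0.5765,0.8171); ey = (-0.8171,-0.5765)
P = B + 1.29·ex + 1.38·ey = (-2.6803,0.8462)

-2.68 0.85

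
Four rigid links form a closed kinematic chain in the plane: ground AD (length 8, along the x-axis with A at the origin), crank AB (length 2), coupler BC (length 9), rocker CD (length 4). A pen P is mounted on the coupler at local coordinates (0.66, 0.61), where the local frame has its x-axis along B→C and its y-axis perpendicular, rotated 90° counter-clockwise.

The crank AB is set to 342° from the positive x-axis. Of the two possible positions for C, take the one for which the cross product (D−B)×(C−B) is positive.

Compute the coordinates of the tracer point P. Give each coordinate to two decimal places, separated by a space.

2.21 0.23

A=(0,0), D=(8.00,0)
B = A + 2.00·(cos342°, sin342°) = (1.9021, -0.6180)
|BD| = 6.1291
circle(B,9.00) ∩ circle(D,4.00): a=8.3671, h=3.3153
  candidates: C₊=(9.8923,3.5241) cross=20.320; C₋=(10.5609,-3.0728) cross=-20.320
  mode + wants cross > 0 → take C=(9.8923,3.5241) (cross=20.320)
ex = (C−B)/|BC| = (0.8878,0.4602); ey = (-0.4602,0.8878)
P = B + 0.66·ex + 0.61·ey = (2.2073,0.2273)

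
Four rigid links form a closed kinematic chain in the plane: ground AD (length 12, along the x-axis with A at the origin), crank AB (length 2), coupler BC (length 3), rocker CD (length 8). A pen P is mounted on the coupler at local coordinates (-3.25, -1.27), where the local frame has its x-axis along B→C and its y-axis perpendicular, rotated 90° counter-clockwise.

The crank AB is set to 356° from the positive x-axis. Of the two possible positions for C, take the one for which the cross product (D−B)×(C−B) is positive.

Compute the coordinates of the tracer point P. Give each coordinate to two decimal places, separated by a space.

A=(0,0), D=(12.00,0)
B = A + 2.00·(cos356°, sin356°) = (1.9951, -0.1395)
|BD| = 10.0058
circle(B,3.00) ∩ circle(D,8.00): a=2.2545, h=1.9792
  candidates: C₊=(4.2218,1.8709) cross=19.803; C₋=(4.2770,-2.0871) cross=-19.803
  mode + wants cross > 0 → take C=(4.2218,1.8709) (cross=19.803)
ex = (C−B)/|BC| = (0.7422,0.6701); ey = (-0.6701,0.7422)
P = B + -3.25·ex + -1.27·ey = (0.4339,-3.2601)

0.43 -3.26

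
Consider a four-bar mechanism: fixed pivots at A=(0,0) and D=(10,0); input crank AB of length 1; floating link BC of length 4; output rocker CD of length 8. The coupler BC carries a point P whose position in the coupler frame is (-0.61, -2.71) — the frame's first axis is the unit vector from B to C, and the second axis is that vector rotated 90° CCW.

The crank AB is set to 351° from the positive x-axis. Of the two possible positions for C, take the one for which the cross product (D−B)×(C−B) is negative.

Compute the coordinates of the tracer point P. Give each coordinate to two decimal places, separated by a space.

A=(0,0), D=(10.00,0)
B = A + 1.00·(cos351°, sin351°) = (0.9877, -0.1564)
|BD| = 9.0137
circle(B,4.00) ∩ circle(D,8.00): a=1.8442, h=3.5495
  candidates: C₊=(2.7700,3.4245) cross=31.994; C₋=(2.8932,-3.6734) cross=-31.994
  mode - wants cross < 0 → take C=(2.8932,-3.6734) (cross=-31.994)
ex = (C−B)/|BC| = (0.4764,-0.8792); ey = (0.8792,0.4764)
P = B + -0.61·ex + -2.71·ey = (-1.6856,-0.9111)

-1.69 -0.91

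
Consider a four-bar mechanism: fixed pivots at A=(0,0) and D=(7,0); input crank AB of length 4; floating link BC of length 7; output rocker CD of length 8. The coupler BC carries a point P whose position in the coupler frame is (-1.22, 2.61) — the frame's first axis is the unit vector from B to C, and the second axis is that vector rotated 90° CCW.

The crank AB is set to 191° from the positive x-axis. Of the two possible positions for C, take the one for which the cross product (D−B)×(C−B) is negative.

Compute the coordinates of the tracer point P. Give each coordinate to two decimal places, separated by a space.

-3.05 1.98

A=(0,0), D=(7.00,0)
B = A + 4.00·(cos191°, sin191°) = (-3.9265, -0.7632)
|BD| = 10.9531
circle(B,7.00) ∩ circle(D,8.00): a=4.7918, h=5.1028
  candidates: C₊=(0.4981,4.6610) cross=55.891; C₋=(1.2092,-5.5197) cross=-55.891
  mode - wants cross < 0 → take C=(1.2092,-5.5197) (cross=-55.891)
ex = (C−B)/|BC| = (0.7337,-0.6795); ey = (0.6795,0.7337)
P = B + -1.22·ex + 2.61·ey = (-3.0481,1.9807)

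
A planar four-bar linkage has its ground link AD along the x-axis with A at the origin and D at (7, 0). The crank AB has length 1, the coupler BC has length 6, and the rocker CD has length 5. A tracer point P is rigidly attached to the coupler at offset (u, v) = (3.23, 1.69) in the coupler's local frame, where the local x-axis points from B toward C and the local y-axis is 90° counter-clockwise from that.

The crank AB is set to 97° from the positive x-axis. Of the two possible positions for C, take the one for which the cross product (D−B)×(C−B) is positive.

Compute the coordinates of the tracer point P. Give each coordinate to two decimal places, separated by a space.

A=(0,0), D=(7.00,0)
B = A + 1.00·(cos97°, sin97°) = (-0.1219, 0.9925)
|BD| = 7.1907
circle(B,6.00) ∩ circle(D,5.00): a=4.3602, h=4.1217
  candidates: C₊=(4.7655,4.4729) cross=29.638; C₋=(3.6277,-3.6916) cross=-29.638
  mode + wants cross > 0 → take C=(4.7655,4.4729) (cross=29.638)
ex = (C−B)/|BC| = (0.8146,0.5801); ey = (-0.5801,0.8146)
P = B + 3.23·ex + 1.69·ey = (1.5289,4.2428)

1.53 4.24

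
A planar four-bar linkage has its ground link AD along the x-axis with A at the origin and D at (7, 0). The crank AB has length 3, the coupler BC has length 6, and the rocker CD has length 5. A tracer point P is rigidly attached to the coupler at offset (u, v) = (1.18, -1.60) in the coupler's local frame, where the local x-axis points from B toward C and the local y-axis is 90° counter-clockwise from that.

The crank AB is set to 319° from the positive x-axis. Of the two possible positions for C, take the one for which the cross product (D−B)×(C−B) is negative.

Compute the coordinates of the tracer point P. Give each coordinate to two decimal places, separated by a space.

2.48 -3.94

A=(0,0), D=(7.00,0)
B = A + 3.00·(cos319°, sin319°) = (2.2641, -1.9682)
|BD| = 5.1286
circle(B,6.00) ∩ circle(D,5.00): a=3.6367, h=4.7722
  candidates: C₊=(3.7909,3.8343) cross=24.475; C₋=(7.4538,-4.9794) cross=-24.475
  mode - wants cross < 0 → take C=(7.4538,-4.9794) (cross=-24.475)
ex = (C−B)/|BC| = (0.8649,-0.5019); ey = (0.5019,0.8649)
P = B + 1.18·ex + -1.60·ey = (2.4818,-3.9443)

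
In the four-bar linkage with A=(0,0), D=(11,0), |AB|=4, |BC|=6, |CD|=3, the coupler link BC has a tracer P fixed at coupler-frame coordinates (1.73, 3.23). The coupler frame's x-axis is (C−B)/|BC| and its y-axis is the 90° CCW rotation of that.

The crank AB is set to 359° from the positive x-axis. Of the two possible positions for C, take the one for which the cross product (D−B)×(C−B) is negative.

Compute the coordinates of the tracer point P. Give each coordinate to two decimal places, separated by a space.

A=(0,0), D=(11.00,0)
B = A + 4.00·(cos359°, sin359°) = (3.9994, -0.0698)
|BD| = 7.0010
circle(B,6.00) ∩ circle(D,3.00): a=5.4288, h=2.5550
  candidates: C₊=(9.4024,2.5392) cross=17.888; C₋=(9.4534,-2.5706) cross=-17.888
  mode - wants cross < 0 → take C=(9.4534,-2.5706) (cross=-17.888)
ex = (C−B)/|BC| = (0.9090,-0.4168); ey = (0.4168,0.9090)
P = B + 1.73·ex + 3.23·ey = (6.9182,2.1452)

6.92 2.15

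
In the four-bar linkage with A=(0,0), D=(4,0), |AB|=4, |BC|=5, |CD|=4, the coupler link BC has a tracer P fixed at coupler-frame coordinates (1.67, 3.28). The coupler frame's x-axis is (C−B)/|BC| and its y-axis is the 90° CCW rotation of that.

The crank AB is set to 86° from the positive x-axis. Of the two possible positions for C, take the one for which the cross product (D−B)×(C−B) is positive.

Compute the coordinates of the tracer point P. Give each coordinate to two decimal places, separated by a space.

A=(0,0), D=(4.00,0)
B = A + 4.00·(cos86°, sin86°) = (0.2790, 3.9903)
|BD| = 5.4560
circle(B,5.00) ∩ circle(D,4.00): a=3.5528, h=3.5182
  candidates: C₊=(5.2751,3.7913) cross=19.195; C₋=(0.1290,-1.0075) cross=-19.195
  mode + wants cross > 0 → take C=(5.2751,3.7913) (cross=19.195)
ex = (C−B)/|BC| = (0.9992,-0.0398); ey = (0.0398,0.9992)
P = B + 1.67·ex + 3.28·ey = (2.0782,7.2012)

2.08 7.20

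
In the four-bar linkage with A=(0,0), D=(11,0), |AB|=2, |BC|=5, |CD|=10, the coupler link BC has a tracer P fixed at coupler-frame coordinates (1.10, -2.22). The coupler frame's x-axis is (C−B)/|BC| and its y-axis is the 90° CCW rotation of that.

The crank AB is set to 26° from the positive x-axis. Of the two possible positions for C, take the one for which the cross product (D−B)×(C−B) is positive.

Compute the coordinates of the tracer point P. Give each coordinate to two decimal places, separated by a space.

A=(0,0), D=(11.00,0)
B = A + 2.00·(cos26°, sin26°) = (1.7976, 0.8767)
|BD| = 9.2441
circle(B,5.00) ∩ circle(D,10.00): a=0.5654, h=4.9679
  candidates: C₊=(2.8316,5.7687) cross=45.924; C₋=(1.8893,-4.1224) cross=-45.924
  mode + wants cross > 0 → take C=(2.8316,5.7687) (cross=45.924)
ex = (C−B)/|BC| = (0.2068,0.9784); ey = (-0.9784,0.2068)
P = B + 1.10·ex + -2.22·ey = (4.1971,1.4939)

4.20 1.49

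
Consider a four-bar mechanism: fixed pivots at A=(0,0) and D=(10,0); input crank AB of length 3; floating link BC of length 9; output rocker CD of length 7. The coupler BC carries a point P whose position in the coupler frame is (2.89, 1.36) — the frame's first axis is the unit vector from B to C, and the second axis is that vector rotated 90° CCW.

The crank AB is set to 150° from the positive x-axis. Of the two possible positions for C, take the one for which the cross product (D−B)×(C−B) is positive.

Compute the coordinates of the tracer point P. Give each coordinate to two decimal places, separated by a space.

A=(0,0), D=(10.00,0)
B = A + 3.00·(cos150°, sin150°) = (-2.5981, 1.5000)
|BD| = 12.6871
circle(B,9.00) ∩ circle(D,7.00): a=7.6047, h=4.8134
  candidates: C₊=(5.5223,5.3806) cross=61.068; C₋=(4.3841,-4.1788) cross=-61.068
  mode + wants cross > 0 → take C=(5.5223,5.3806) (cross=61.068)
ex = (C−B)/|BC| = (0.9023,0.4312); ey = (-0.4312,0.9023)
P = B + 2.89·ex + 1.36·ey = (-0.5769,3.9732)

-0.58 3.97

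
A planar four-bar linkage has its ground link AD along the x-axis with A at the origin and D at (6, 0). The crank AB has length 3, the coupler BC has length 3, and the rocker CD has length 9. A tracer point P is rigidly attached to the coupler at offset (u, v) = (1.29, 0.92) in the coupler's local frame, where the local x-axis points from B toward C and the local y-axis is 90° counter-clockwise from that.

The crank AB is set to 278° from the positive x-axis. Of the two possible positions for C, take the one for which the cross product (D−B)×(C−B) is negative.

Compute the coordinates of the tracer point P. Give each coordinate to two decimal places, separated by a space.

A=(0,0), D=(6.00,0)
B = A + 3.00·(cos278°, sin278°) = (0.4175, -2.9708)
|BD| = 6.3237
circle(B,3.00) ∩ circle(D,9.00): a=-2.5310, h=1.6107
  candidates: C₊=(-2.5734,-2.7379) cross=10.185; C₋=(-1.0601,-5.5817) cross=-10.185
  mode - wants cross < 0 → take C=(-1.0601,-5.5817) (cross=-10.185)
ex = (C−B)/|BC| = (-0.4925,-0.8703); ey = (0.8703,-0.4925)
P = B + 1.29·ex + 0.92·ey = (0.5828,-4.5466)

0.58 -4.55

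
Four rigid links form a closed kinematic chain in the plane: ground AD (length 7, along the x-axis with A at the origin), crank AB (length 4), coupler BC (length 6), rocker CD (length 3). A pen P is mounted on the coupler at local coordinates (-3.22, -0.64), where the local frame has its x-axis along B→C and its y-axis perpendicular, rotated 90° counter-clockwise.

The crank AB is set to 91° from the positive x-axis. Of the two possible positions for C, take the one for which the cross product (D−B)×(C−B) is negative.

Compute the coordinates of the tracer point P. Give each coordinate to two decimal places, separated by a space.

-2.74 5.92

A=(0,0), D=(7.00,0)
B = A + 4.00·(cos91°, sin91°) = (-0.0698, 3.9994)
|BD| = 8.1226
circle(B,6.00) ∩ circle(D,3.00): a=5.7233, h=1.8009
  candidates: C₊=(5.7984,2.7489) cross=14.628; C₋=(4.0250,-0.3861) cross=-14.628
  mode - wants cross < 0 → take C=(4.0250,-0.3861) (cross=-14.628)
ex = (C−B)/|BC| = (0.6825,-0.7309); ey = (0.7309,0.6825)
P = B + -3.22·ex + -0.64·ey = (-2.7351,5.9162)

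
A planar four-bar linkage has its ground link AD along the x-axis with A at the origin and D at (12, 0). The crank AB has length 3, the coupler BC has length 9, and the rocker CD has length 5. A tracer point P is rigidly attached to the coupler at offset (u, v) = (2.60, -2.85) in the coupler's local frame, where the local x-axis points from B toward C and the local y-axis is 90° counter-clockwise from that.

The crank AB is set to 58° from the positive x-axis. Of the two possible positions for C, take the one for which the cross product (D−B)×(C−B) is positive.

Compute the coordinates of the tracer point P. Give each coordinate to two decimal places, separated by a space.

4.80 0.40

A=(0,0), D=(12.00,0)
B = A + 3.00·(cos58°, sin58°) = (1.5898, 2.5441)
|BD| = 10.7166
circle(B,9.00) ∩ circle(D,5.00): a=7.9711, h=4.1788
  candidates: C₊=(10.3250,4.7111) cross=44.782; C₋=(8.3409,-3.4075) cross=-44.782
  mode + wants cross > 0 → take C=(10.3250,4.7111) (cross=44.782)
ex = (C−B)/|BC| = (0.9706,0.2408); ey = (-0.2408,0.9706)
P = B + 2.60·ex + -2.85·ey = (4.7995,0.4040)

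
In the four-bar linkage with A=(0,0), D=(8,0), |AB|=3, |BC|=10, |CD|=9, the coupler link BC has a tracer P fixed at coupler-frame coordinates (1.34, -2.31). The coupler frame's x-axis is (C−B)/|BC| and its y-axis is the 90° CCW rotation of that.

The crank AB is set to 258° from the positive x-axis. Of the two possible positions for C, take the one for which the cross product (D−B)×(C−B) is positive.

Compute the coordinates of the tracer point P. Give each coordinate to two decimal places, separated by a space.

1.96 -2.25

A=(0,0), D=(8.00,0)
B = A + 3.00·(cos258°, sin258°) = (-0.6237, -2.9344)
|BD| = 9.1093
circle(B,10.00) ∩ circle(D,9.00): a=5.5975, h=8.2866
  candidates: C₊=(2.0060,6.7136) cross=75.485; C₋=(7.3448,-8.9761) cross=-75.485
  mode + wants cross > 0 → take C=(2.0060,6.7136) (cross=75.485)
ex = (C−B)/|BC| = (0.2630,0.9648); ey = (-0.9648,0.2630)
P = B + 1.34·ex + -2.31·ey = (1.9573,-2.2491)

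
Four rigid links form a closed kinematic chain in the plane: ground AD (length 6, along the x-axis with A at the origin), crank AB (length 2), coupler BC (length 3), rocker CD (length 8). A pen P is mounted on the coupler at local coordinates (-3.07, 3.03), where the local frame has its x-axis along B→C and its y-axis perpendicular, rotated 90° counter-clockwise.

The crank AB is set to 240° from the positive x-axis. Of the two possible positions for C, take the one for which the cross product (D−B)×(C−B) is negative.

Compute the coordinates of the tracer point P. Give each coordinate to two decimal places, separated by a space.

A=(0,0), D=(6.00,0)
B = A + 2.00·(cos240°, sin240°) = (-1.0000, -1.7321)
|BD| = 7.2111
circle(B,3.00) ∩ circle(D,8.00): a=-0.2080, h=2.9928
  candidates: C₊=(-1.9208,1.1232) cross=21.581; C₋=(-0.4831,-4.6872) cross=-21.581
  mode - wants cross < 0 → take C=(-0.4831,-4.6872) (cross=-21.581)
ex = (C−B)/|BC| = (0.1723,-0.9850); ey = (0.9850,0.1723)
P = B + -3.07·ex + 3.03·ey = (1.4557,1.8141)

1.46 1.81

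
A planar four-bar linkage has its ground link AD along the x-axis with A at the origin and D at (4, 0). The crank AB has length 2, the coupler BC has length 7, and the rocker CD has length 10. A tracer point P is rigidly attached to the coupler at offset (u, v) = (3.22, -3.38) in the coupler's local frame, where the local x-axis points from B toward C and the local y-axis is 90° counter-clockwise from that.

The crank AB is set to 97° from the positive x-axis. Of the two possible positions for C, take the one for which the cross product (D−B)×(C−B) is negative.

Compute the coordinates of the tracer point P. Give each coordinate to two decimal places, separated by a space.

-4.87 2.61

A=(0,0), D=(4.00,0)
B = A + 2.00·(cos97°, sin97°) = (-0.2437, 1.9851)
|BD| = 4.6851
circle(B,7.00) ∩ circle(D,10.00): a=-3.1003, h=6.2760
  candidates: C₊=(-0.3928,8.9835) cross=29.404; C₋=(-5.7112,-2.3861) cross=-29.404
  mode - wants cross < 0 → take C=(-5.7112,-2.3861) (cross=-29.404)
ex = (C−B)/|BC| = (-0.7811,-0.6245); ey = (0.6245,-0.7811)
P = B + 3.22·ex + -3.38·ey = (-4.8694,2.6143)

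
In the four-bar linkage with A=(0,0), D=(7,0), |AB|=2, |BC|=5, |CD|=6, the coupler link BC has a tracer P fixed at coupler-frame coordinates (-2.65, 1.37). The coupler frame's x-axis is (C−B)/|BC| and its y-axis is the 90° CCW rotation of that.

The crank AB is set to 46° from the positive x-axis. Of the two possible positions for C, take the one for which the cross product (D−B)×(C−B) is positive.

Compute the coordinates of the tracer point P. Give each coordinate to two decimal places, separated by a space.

A=(0,0), D=(7.00,0)
B = A + 2.00·(cos46°, sin46°) = (1.3893, 1.4387)
|BD| = 5.7922
circle(B,5.00) ∩ circle(D,6.00): a=1.9465, h=4.6055
  candidates: C₊=(4.4188,5.4164) cross=26.676; C₋=(2.1309,-3.5060) cross=-26.676
  mode + wants cross > 0 → take C=(4.4188,5.4164) (cross=26.676)
ex = (C−B)/|BC| = (0.6059,0.7955); ey = (-0.7955,0.6059)
P = B + -2.65·ex + 1.37·ey = (-1.3062,0.1606)

-1.31 0.16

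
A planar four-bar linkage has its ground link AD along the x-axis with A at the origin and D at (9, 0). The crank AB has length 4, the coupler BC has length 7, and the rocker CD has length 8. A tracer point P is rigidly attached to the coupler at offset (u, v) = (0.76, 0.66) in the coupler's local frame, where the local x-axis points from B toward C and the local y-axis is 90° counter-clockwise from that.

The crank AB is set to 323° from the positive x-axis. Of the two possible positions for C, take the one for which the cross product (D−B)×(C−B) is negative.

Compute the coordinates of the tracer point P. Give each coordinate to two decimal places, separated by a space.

4.18 -2.59

A=(0,0), D=(9.00,0)
B = A + 4.00·(cos323°, sin323°) = (3.1945, -2.4073)
|BD| = 6.2848
circle(B,7.00) ∩ circle(D,8.00): a=1.9490, h=6.7232
  candidates: C₊=(2.4197,4.5497) cross=42.254; C₋=(7.5701,-7.8712) cross=-42.254
  mode - wants cross < 0 → take C=(7.5701,-7.8712) (cross=-42.254)
ex = (C−B)/|BC| = (0.6251,-0.7806); ey = (0.7806,0.6251)
P = B + 0.76·ex + 0.66·ey = (4.1848,-2.5879)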